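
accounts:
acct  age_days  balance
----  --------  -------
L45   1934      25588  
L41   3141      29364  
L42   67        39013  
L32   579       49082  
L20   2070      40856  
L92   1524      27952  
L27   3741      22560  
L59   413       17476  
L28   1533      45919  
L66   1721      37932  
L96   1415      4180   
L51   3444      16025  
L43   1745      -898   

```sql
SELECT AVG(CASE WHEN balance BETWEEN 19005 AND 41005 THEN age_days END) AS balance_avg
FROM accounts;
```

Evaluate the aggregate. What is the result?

acct=L45: ✓ → 1934
acct=L41: ✓ → 3141
acct=L42: ✓ → 67
acct=L32: ✗
acct=L20: ✓ → 2070
acct=L92: ✓ → 1524
acct=L27: ✓ → 3741
acct=L59: ✗
acct=L28: ✗
acct=L66: ✓ → 1721
acct=L96: ✗
acct=L51: ✗
acct=L43: ✗
balance_avg = (1934 + 3141 + 67 + 2070 + 1524 + 3741 + 1721) / 7 = 2028.2857142857

2028.2857142857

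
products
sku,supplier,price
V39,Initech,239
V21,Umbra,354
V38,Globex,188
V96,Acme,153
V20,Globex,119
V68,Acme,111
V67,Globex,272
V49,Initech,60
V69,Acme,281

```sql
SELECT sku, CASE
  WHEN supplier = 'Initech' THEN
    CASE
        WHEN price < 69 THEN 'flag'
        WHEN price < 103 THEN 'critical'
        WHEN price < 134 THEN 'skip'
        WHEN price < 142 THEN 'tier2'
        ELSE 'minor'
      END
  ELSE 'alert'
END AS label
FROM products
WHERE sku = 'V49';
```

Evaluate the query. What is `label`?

flag

sku = V49: supplier=Initech, price=60.
supplier='Initech' → inner[price < 69] → flag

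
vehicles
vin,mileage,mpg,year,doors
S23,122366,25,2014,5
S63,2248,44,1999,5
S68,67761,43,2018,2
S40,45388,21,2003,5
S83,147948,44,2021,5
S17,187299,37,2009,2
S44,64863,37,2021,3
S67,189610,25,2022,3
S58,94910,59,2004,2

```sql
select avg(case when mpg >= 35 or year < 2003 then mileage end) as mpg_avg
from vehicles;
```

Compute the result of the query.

94171.5

vin=S23: ✗
vin=S63: ✓ → 2248
vin=S68: ✓ → 67761
vin=S40: ✗
vin=S83: ✓ → 147948
vin=S17: ✓ → 187299
vin=S44: ✓ → 64863
vin=S67: ✗
vin=S58: ✓ → 94910
mpg_avg = (2248 + 67761 + 147948 + 187299 + 64863 + 94910) / 6 = 94171.5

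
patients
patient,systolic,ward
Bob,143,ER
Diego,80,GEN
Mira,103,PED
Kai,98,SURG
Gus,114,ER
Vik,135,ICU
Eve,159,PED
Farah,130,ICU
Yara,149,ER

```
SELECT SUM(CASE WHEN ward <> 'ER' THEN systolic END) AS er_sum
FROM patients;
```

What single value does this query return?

patient=Bob: ✗
patient=Diego: ✓ → 80
patient=Mira: ✓ → 103
patient=Kai: ✓ → 98
patient=Gus: ✗
patient=Vik: ✓ → 135
patient=Eve: ✓ → 159
patient=Farah: ✓ → 130
patient=Yara: ✗
er_sum = 80 + 103 + 98 + 135 + 159 + 130 = 705

705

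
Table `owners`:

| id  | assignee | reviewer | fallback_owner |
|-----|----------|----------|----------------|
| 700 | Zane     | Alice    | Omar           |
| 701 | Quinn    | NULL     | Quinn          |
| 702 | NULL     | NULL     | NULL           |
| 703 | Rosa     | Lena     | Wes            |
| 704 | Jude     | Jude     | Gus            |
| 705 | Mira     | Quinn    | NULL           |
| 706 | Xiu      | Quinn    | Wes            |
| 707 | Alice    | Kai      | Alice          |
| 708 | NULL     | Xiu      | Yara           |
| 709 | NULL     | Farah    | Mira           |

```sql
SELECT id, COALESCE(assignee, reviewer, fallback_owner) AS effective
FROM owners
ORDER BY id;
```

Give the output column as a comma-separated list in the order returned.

Zane, Quinn, NULL, Rosa, Jude, Mira, Xiu, Alice, Xiu, Farah

id=700: assignee=Zane → Zane
id=701: assignee=Quinn → Quinn
id=702: assignee=NULL, reviewer=NULL, fallback_owner=NULL (all NULL) → NULL
id=703: assignee=Rosa → Rosa
id=704: assignee=Jude → Jude
id=705: assignee=Mira → Mira
id=706: assignee=Xiu → Xiu
id=707: assignee=Alice → Alice
id=708: assignee=NULL, reviewer=Xiu → Xiu
id=709: assignee=NULL, reviewer=Farah → Farah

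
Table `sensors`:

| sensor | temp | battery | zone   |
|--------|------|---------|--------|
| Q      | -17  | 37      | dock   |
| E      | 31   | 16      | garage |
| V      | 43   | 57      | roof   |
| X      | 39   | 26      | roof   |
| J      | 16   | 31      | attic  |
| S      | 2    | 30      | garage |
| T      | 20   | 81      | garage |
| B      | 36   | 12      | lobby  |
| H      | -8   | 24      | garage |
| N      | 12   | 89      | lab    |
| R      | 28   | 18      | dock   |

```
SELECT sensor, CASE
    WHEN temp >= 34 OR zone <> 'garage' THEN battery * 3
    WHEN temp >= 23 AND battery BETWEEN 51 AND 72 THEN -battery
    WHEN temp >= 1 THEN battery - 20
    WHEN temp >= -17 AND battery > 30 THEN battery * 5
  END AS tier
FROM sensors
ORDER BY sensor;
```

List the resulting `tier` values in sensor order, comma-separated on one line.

sensor=B: temp >= 34 OR zone <> 'garage' → 36
sensor=E: temp >= 1 → -4
sensor=H: (no match → NULL) → NULL
sensor=J: temp >= 34 OR zone <> 'garage' → 93
sensor=N: temp >= 34 OR zone <> 'garage' → 267
sensor=Q: temp >= 34 OR zone <> 'garage' → 111
sensor=R: temp >= 34 OR zone <> 'garage' → 54
sensor=S: temp >= 1 → 10
sensor=T: temp >= 1 → 61
sensor=V: temp >= 34 OR zone <> 'garage' → 171
sensor=X: temp >= 34 OR zone <> 'garage' → 78

36, -4, NULL, 93, 267, 111, 54, 10, 61, 171, 78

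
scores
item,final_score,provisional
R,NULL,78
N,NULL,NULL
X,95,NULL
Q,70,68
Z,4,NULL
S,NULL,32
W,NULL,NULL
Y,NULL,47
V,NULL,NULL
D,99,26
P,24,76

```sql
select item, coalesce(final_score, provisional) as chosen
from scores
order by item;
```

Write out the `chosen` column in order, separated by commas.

item=D: final_score=99 → 99
item=N: final_score=NULL, provisional=NULL (all NULL) → NULL
item=P: final_score=24 → 24
item=Q: final_score=70 → 70
item=R: final_score=NULL, provisional=78 → 78
item=S: final_score=NULL, provisional=32 → 32
item=V: final_score=NULL, provisional=NULL (all NULL) → NULL
item=W: final_score=NULL, provisional=NULL (all NULL) → NULL
item=X: final_score=95 → 95
item=Y: final_score=NULL, provisional=47 → 47
item=Z: final_score=4 → 4

99, NULL, 24, 70, 78, 32, NULL, NULL, 95, 47, 4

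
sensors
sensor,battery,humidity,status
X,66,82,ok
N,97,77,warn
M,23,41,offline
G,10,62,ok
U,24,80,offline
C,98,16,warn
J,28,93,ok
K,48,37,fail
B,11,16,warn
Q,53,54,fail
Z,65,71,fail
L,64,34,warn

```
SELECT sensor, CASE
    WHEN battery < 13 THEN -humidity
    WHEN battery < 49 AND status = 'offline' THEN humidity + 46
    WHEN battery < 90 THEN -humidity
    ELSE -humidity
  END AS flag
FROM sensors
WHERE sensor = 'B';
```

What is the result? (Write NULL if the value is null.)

-16

sensor = B: battery=11, humidity=16, status=warn.
battery < 13 → true → -16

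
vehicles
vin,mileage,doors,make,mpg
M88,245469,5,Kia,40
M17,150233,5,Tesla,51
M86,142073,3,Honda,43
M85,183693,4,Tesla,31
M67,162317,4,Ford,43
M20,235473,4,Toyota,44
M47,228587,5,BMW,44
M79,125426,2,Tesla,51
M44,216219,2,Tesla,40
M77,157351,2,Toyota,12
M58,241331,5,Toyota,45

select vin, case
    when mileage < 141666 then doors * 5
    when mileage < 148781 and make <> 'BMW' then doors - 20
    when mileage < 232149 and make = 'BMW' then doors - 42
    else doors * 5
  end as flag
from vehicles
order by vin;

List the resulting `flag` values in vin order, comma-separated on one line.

vin=M17: ELSE → 25
vin=M20: ELSE → 20
vin=M44: ELSE → 10
vin=M47: mileage < 232149 and make = 'BMW' → -37
vin=M58: ELSE → 25
vin=M67: ELSE → 20
vin=M77: ELSE → 10
vin=M79: mileage < 141666 → 10
vin=M85: ELSE → 20
vin=M86: mileage < 148781 and make <> 'BMW' → -17
vin=M88: ELSE → 25

25, 20, 10, -37, 25, 20, 10, 10, 20, -17, 25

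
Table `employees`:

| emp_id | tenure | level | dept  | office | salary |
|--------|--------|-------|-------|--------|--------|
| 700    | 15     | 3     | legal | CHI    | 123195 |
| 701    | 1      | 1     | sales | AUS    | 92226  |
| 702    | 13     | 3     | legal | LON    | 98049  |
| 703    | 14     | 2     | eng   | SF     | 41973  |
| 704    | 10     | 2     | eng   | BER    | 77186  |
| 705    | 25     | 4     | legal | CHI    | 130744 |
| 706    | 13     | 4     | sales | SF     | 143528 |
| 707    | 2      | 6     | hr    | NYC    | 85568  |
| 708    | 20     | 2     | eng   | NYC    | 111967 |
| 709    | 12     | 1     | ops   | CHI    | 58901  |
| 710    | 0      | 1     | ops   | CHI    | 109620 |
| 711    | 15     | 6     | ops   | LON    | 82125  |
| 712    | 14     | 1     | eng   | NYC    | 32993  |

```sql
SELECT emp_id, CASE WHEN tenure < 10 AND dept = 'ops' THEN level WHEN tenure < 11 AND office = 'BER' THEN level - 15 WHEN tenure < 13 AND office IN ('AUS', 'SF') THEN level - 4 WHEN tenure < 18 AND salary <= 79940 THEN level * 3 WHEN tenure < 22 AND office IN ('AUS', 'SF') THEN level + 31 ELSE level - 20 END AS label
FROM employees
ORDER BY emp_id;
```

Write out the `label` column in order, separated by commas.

emp_id=700: ELSE → -17
emp_id=701: tenure < 13 AND office IN ('AUS', 'SF') → -3
emp_id=702: ELSE → -17
emp_id=703: tenure < 18 AND salary <= 79940 → 6
emp_id=704: tenure < 11 AND office = 'BER' → -13
emp_id=705: ELSE → -16
emp_id=706: tenure < 22 AND office IN ('AUS', 'SF') → 35
emp_id=707: ELSE → -14
emp_id=708: ELSE → -18
emp_id=709: tenure < 18 AND salary <= 79940 → 3
emp_id=710: tenure < 10 AND dept = 'ops' → 1
emp_id=711: ELSE → -14
emp_id=712: tenure < 18 AND salary <= 79940 → 3

-17, -3, -17, 6, -13, -16, 35, -14, -18, 3, 1, -14, 3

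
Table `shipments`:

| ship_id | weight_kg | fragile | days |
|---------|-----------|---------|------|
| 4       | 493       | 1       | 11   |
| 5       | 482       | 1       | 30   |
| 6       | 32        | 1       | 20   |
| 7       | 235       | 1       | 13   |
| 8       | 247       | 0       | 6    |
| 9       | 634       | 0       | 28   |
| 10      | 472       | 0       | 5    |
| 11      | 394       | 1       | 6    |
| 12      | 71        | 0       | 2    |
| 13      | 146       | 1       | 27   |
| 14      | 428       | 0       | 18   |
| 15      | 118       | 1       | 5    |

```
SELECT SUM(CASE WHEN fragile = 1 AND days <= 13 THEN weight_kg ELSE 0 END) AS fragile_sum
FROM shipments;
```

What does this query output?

1240

ship_id=4: ✓ → 493
ship_id=5: ✗
ship_id=6: ✗
ship_id=7: ✓ → 235
ship_id=8: ✗
ship_id=9: ✗
ship_id=10: ✗
ship_id=11: ✓ → 394
ship_id=12: ✗
ship_id=13: ✗
ship_id=14: ✗
ship_id=15: ✓ → 118
fragile_sum = 493 + 235 + 394 + 118 = 1240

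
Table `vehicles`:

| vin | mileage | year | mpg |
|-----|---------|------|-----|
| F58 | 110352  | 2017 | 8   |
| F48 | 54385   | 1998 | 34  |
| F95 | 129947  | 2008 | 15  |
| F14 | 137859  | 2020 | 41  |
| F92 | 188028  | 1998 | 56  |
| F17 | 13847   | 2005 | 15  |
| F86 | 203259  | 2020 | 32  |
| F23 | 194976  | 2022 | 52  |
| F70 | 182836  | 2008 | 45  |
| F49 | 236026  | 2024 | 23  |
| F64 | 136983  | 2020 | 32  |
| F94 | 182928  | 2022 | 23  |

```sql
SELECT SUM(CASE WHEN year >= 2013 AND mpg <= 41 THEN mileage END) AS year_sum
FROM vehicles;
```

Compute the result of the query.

1007407

vin=F58: ✓ → 110352
vin=F48: ✗
vin=F95: ✗
vin=F14: ✓ → 137859
vin=F92: ✗
vin=F17: ✗
vin=F86: ✓ → 203259
vin=F23: ✗
vin=F70: ✗
vin=F49: ✓ → 236026
vin=F64: ✓ → 136983
vin=F94: ✓ → 182928
year_sum = 110352 + 137859 + 203259 + 236026 + 136983 + 182928 = 1007407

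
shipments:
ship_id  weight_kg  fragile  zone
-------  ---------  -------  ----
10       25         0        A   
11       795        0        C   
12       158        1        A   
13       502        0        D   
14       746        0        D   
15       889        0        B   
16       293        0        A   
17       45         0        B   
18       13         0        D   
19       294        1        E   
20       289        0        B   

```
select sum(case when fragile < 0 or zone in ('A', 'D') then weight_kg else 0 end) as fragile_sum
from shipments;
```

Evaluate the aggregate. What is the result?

1737

ship_id=10: ✓ → 25
ship_id=11: ✗
ship_id=12: ✓ → 158
ship_id=13: ✓ → 502
ship_id=14: ✓ → 746
ship_id=15: ✗
ship_id=16: ✓ → 293
ship_id=17: ✗
ship_id=18: ✓ → 13
ship_id=19: ✗
ship_id=20: ✗
fragile_sum = 25 + 158 + 502 + 746 + 293 + 13 = 1737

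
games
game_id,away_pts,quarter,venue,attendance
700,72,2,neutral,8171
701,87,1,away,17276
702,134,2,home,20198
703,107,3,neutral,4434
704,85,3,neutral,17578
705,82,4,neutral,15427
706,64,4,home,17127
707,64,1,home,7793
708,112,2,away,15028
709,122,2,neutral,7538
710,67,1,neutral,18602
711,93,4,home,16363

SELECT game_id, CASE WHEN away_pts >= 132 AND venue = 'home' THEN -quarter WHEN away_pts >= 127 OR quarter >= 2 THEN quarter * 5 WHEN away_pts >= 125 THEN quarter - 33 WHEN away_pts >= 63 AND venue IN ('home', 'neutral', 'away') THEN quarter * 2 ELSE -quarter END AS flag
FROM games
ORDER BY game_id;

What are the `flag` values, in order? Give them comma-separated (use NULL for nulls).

game_id=700: away_pts >= 127 OR quarter >= 2 → 10
game_id=701: away_pts >= 63 AND venue IN ('home', 'neutral', 'away') → 2
game_id=702: away_pts >= 132 AND venue = 'home' → -2
game_id=703: away_pts >= 127 OR quarter >= 2 → 15
game_id=704: away_pts >= 127 OR quarter >= 2 → 15
game_id=705: away_pts >= 127 OR quarter >= 2 → 20
game_id=706: away_pts >= 127 OR quarter >= 2 → 20
game_id=707: away_pts >= 63 AND venue IN ('home', 'neutral', 'away') → 2
game_id=708: away_pts >= 127 OR quarter >= 2 → 10
game_id=709: away_pts >= 127 OR quarter >= 2 → 10
game_id=710: away_pts >= 63 AND venue IN ('home', 'neutral', 'away') → 2
game_id=711: away_pts >= 127 OR quarter >= 2 → 20

10, 2, -2, 15, 15, 20, 20, 2, 10, 10, 2, 20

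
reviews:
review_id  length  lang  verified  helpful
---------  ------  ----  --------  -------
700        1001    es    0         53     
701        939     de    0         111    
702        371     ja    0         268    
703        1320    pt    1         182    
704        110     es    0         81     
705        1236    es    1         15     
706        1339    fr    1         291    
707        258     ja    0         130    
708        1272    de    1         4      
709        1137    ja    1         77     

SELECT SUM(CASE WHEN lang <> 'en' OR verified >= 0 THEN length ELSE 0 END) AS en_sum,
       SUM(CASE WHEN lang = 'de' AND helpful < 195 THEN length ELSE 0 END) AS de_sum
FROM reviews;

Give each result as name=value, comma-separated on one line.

en_sum=8983, de_sum=2211

[en_sum: lang <> 'en' OR verified >= 0]
review_id=700: ✓ → 1001
review_id=701: ✓ → 939
review_id=702: ✓ → 371
review_id=703: ✓ → 1320
review_id=704: ✓ → 110
review_id=705: ✓ → 1236
review_id=706: ✓ → 1339
review_id=707: ✓ → 258
review_id=708: ✓ → 1272
review_id=709: ✓ → 1137
en_sum = 1001 + 939 + 371 + 1320 + 110 + 1236 + 1339 + 258 + 1272 + 1137 = 8983
—
[de_sum: lang = 'de' AND helpful < 195]
review_id=700: ✗
review_id=701: ✓ → 939
review_id=702: ✗
review_id=703: ✗
review_id=704: ✗
review_id=705: ✗
review_id=706: ✗
review_id=707: ✗
review_id=708: ✓ → 1272
review_id=709: ✗
de_sum = 939 + 1272 = 2211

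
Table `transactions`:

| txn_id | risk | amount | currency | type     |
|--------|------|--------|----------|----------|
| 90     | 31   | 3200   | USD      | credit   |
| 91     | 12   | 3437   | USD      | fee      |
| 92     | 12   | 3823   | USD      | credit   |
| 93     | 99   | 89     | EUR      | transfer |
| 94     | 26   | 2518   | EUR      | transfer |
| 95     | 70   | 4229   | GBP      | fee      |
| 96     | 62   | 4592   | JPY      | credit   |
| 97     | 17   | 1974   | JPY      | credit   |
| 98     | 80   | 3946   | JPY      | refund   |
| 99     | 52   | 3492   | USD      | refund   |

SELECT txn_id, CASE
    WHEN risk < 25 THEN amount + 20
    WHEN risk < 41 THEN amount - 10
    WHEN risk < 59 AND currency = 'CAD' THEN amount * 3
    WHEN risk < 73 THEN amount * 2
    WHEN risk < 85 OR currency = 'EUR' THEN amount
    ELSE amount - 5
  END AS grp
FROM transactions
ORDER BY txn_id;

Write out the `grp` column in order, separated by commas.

3190, 3457, 3843, 89, 2508, 8458, 9184, 1994, 3946, 6984

txn_id=90: risk < 41 → 3190
txn_id=91: risk < 25 → 3457
txn_id=92: risk < 25 → 3843
txn_id=93: risk < 85 OR currency = 'EUR' → 89
txn_id=94: risk < 41 → 2508
txn_id=95: risk < 73 → 8458
txn_id=96: risk < 73 → 9184
txn_id=97: risk < 25 → 1994
txn_id=98: risk < 85 OR currency = 'EUR' → 3946
txn_id=99: risk < 73 → 6984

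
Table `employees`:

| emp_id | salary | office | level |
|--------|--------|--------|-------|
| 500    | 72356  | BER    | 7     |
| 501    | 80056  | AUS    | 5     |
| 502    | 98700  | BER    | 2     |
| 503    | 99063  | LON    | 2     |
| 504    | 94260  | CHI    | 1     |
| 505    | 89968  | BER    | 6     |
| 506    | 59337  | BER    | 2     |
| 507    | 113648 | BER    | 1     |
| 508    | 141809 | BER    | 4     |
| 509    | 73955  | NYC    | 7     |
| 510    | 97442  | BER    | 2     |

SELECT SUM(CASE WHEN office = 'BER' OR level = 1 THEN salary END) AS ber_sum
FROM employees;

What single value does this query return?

767520

emp_id=500: ✓ → 72356
emp_id=501: ✗
emp_id=502: ✓ → 98700
emp_id=503: ✗
emp_id=504: ✓ → 94260
emp_id=505: ✓ → 89968
emp_id=506: ✓ → 59337
emp_id=507: ✓ → 113648
emp_id=508: ✓ → 141809
emp_id=509: ✗
emp_id=510: ✓ → 97442
ber_sum = 72356 + 98700 + 94260 + 89968 + 59337 + 113648 + 141809 + 97442 = 767520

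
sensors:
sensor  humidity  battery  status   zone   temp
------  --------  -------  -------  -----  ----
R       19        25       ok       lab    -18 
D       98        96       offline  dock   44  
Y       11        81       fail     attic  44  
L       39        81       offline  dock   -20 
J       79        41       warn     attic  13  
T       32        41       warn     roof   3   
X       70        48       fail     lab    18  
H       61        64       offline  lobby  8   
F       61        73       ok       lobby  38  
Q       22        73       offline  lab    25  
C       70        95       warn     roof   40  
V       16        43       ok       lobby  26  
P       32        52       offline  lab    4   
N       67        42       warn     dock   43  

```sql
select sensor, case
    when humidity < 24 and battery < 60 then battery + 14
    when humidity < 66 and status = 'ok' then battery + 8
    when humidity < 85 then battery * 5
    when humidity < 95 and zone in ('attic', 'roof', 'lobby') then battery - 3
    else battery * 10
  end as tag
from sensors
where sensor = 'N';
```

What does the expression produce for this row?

210

sensor = N: humidity=67, battery=42, status=warn, zone=dock, temp=43.
humidity < 24 and battery < 60 → false
humidity < 66 and status = 'ok' → false
humidity < 85 → true → 210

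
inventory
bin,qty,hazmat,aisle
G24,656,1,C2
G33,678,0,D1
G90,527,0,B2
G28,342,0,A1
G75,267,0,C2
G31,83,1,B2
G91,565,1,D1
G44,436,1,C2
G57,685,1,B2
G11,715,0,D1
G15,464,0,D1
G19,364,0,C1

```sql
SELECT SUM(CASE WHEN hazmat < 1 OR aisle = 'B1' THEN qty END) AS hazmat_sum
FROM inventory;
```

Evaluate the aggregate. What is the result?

bin=G24: ✗
bin=G33: ✓ → 678
bin=G90: ✓ → 527
bin=G28: ✓ → 342
bin=G75: ✓ → 267
bin=G31: ✗
bin=G91: ✗
bin=G44: ✗
bin=G57: ✗
bin=G11: ✓ → 715
bin=G15: ✓ → 464
bin=G19: ✓ → 364
hazmat_sum = 678 + 527 + 342 + 267 + 715 + 464 + 364 = 3357

3357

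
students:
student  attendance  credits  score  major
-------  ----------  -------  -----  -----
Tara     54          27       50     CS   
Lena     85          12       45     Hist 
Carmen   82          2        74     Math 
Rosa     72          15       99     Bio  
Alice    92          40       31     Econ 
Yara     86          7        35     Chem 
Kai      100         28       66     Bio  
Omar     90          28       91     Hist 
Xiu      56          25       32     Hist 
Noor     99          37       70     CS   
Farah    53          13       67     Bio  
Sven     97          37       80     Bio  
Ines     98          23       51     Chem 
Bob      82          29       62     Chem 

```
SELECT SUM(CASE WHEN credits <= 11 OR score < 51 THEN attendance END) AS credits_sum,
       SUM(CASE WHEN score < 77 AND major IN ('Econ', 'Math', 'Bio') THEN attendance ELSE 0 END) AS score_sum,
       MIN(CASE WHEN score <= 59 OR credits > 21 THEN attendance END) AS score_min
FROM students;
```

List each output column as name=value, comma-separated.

[credits_sum: credits <= 11 OR score < 51]
student=Tara: ✓ → 54
student=Lena: ✓ → 85
student=Carmen: ✓ → 82
student=Rosa: ✗
student=Alice: ✓ → 92
student=Yara: ✓ → 86
student=Kai: ✗
student=Omar: ✗
student=Xiu: ✓ → 56
student=Noor: ✗
student=Farah: ✗
student=Sven: ✗
student=Ines: ✗
student=Bob: ✗
credits_sum = 54 + 85 + 82 + 92 + 86 + 56 = 455
—
[score_sum: score < 77 AND major IN ('Econ', 'Math', 'Bio')]
student=Tara: ✗
student=Lena: ✗
student=Carmen: ✓ → 82
student=Rosa: ✗
student=Alice: ✓ → 92
student=Yara: ✗
student=Kai: ✓ → 100
student=Omar: ✗
student=Xiu: ✗
student=Noor: ✗
student=Farah: ✓ → 53
student=Sven: ✗
student=Ines: ✗
student=Bob: ✗
score_sum = 82 + 92 + 100 + 53 = 327
—
[score_min: score <= 59 OR credits > 21]
student=Tara: ✓ → 54
student=Lena: ✓ → 85
student=Carmen: ✗
student=Rosa: ✗
student=Alice: ✓ → 92
student=Yara: ✓ → 86
student=Kai: ✓ → 100
student=Omar: ✓ → 90
student=Xiu: ✓ → 56
student=Noor: ✓ → 99
student=Farah: ✗
student=Sven: ✓ → 97
student=Ines: ✓ → 98
student=Bob: ✓ → 82
score_min = MIN(54, 85, 92, 86, 100, 90, 56, 99, 97, 98, 82) = 54

credits_sum=455, score_sum=327, score_min=54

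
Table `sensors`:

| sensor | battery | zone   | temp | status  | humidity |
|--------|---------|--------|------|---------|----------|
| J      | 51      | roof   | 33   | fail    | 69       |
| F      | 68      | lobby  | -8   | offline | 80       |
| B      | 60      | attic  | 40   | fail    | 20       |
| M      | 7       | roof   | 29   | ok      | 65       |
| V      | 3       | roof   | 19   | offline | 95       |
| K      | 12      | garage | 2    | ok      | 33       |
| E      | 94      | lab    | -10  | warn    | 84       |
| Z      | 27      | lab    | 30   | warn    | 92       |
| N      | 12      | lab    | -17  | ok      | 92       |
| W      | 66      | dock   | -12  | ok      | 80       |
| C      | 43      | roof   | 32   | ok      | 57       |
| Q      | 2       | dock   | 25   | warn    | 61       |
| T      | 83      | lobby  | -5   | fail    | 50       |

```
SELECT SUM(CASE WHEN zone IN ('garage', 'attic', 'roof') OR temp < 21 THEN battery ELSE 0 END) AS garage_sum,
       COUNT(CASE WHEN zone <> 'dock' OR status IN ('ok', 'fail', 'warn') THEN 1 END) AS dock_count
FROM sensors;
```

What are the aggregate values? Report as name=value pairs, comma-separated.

garage_sum=499, dock_count=13

[garage_sum: zone IN ('garage', 'attic', 'roof') OR temp < 21]
sensor=J: ✓ → 51
sensor=F: ✓ → 68
sensor=B: ✓ → 60
sensor=M: ✓ → 7
sensor=V: ✓ → 3
sensor=K: ✓ → 12
sensor=E: ✓ → 94
sensor=Z: ✗
sensor=N: ✓ → 12
sensor=W: ✓ → 66
sensor=C: ✓ → 43
sensor=Q: ✗
sensor=T: ✓ → 83
garage_sum = 51 + 68 + 60 + 7 + 3 + 12 + 94 + 12 + 66 + 43 + 83 = 499
—
[dock_count: zone <> 'dock' OR status IN ('ok', 'fail', 'warn')]
sensor=J: ✓ → 1
sensor=F: ✓ → 1
sensor=B: ✓ → 1
sensor=M: ✓ → 1
sensor=V: ✓ → 1
sensor=K: ✓ → 1
sensor=E: ✓ → 1
sensor=Z: ✓ → 1
sensor=N: ✓ → 1
sensor=W: ✓ → 1
sensor=C: ✓ → 1
sensor=Q: ✓ → 1
sensor=T: ✓ → 1
dock_count = COUNT(1, 1, 1, 1, 1, 1, 1, 1, 1, 1, 1, 1, 1) = 13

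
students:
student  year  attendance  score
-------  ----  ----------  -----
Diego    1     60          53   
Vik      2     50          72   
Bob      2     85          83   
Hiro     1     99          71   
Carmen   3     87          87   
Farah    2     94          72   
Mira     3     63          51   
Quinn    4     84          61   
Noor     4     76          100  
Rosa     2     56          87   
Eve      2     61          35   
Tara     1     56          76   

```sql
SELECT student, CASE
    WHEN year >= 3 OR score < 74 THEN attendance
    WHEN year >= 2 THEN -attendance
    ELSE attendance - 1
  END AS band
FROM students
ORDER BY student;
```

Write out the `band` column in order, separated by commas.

-85, 87, 60, 61, 94, 99, 63, 76, 84, -56, 55, 50

student=Bob: year >= 2 → -85
student=Carmen: year >= 3 OR score < 74 → 87
student=Diego: year >= 3 OR score < 74 → 60
student=Eve: year >= 3 OR score < 74 → 61
student=Farah: year >= 3 OR score < 74 → 94
student=Hiro: year >= 3 OR score < 74 → 99
student=Mira: year >= 3 OR score < 74 → 63
student=Noor: year >= 3 OR score < 74 → 76
student=Quinn: year >= 3 OR score < 74 → 84
student=Rosa: year >= 2 → -56
student=Tara: ELSE → 55
student=Vik: year >= 3 OR score < 74 → 50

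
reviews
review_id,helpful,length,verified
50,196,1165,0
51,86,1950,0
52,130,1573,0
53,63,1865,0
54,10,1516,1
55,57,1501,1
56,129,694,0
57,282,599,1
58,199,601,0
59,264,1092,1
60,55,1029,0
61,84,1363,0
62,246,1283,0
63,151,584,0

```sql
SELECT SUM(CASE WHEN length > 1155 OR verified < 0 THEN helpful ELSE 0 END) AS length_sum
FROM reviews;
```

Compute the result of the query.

review_id=50: ✓ → 196
review_id=51: ✓ → 86
review_id=52: ✓ → 130
review_id=53: ✓ → 63
review_id=54: ✓ → 10
review_id=55: ✓ → 57
review_id=56: ✗
review_id=57: ✗
review_id=58: ✗
review_id=59: ✗
review_id=60: ✗
review_id=61: ✓ → 84
review_id=62: ✓ → 246
review_id=63: ✗
length_sum = 196 + 86 + 130 + 63 + 10 + 57 + 84 + 246 = 872

872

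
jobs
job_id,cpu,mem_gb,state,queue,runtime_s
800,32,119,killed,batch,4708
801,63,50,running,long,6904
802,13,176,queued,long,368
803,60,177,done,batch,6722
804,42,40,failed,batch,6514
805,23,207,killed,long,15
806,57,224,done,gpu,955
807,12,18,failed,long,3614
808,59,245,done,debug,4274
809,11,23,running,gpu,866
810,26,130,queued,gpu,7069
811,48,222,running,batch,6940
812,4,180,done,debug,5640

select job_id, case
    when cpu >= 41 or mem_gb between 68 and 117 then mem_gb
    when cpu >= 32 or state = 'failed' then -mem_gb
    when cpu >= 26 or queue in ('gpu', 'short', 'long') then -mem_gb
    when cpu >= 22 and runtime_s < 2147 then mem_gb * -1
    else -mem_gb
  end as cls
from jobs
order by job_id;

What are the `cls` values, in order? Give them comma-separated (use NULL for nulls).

job_id=800: cpu >= 32 or state = 'failed' → -119
job_id=801: cpu >= 41 or mem_gb between 68 and 117 → 50
job_id=802: cpu >= 26 or queue in ('gpu', 'short', 'long') → -176
job_id=803: cpu >= 41 or mem_gb between 68 and 117 → 177
job_id=804: cpu >= 41 or mem_gb between 68 and 117 → 40
job_id=805: cpu >= 26 or queue in ('gpu', 'short', 'long') → -207
job_id=806: cpu >= 41 or mem_gb between 68 and 117 → 224
job_id=807: cpu >= 32 or state = 'failed' → -18
job_id=808: cpu >= 41 or mem_gb between 68 and 117 → 245
job_id=809: cpu >= 26 or queue in ('gpu', 'short', 'long') → -23
job_id=810: cpu >= 26 or queue in ('gpu', 'short', 'long') → -130
job_id=811: cpu >= 41 or mem_gb between 68 and 117 → 222
job_id=812: ELSE → -180

-119, 50, -176, 177, 40, -207, 224, -18, 245, -23, -130, 222, -180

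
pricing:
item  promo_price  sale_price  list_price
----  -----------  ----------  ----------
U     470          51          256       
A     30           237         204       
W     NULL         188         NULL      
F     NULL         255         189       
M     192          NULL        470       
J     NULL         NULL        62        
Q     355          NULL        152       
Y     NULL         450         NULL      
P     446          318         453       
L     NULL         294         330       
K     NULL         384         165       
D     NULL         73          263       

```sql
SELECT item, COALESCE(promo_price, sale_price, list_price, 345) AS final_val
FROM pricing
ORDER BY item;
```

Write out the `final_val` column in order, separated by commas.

30, 73, 255, 62, 384, 294, 192, 446, 355, 470, 188, 450

item=A: promo_price=30 → 30
item=D: promo_price=NULL, sale_price=73 → 73
item=F: promo_price=NULL, sale_price=255 → 255
item=J: promo_price=NULL, sale_price=NULL, list_price=62 → 62
item=K: promo_price=NULL, sale_price=384 → 384
item=L: promo_price=NULL, sale_price=294 → 294
item=M: promo_price=192 → 192
item=P: promo_price=446 → 446
item=Q: promo_price=355 → 355
item=U: promo_price=470 → 470
item=W: promo_price=NULL, sale_price=188 → 188
item=Y: promo_price=NULL, sale_price=450 → 450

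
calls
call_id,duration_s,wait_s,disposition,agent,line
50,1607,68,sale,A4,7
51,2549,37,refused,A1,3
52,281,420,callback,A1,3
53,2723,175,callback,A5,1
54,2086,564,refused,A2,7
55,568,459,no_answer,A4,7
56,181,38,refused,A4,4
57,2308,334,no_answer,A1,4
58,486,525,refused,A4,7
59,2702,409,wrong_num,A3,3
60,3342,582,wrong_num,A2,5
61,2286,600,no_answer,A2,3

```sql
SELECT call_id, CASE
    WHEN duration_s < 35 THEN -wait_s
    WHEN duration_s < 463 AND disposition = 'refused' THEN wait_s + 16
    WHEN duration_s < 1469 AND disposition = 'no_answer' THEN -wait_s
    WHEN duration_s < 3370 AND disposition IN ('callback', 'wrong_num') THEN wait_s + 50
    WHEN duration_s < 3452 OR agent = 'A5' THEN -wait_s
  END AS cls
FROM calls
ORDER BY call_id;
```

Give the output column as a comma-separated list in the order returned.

call_id=50: duration_s < 3452 OR agent = 'A5' → -68
call_id=51: duration_s < 3452 OR agent = 'A5' → -37
call_id=52: duration_s < 3370 AND disposition IN ('callback', 'wrong_num') → 470
call_id=53: duration_s < 3370 AND disposition IN ('callback', 'wrong_num') → 225
call_id=54: duration_s < 3452 OR agent = 'A5' → -564
call_id=55: duration_s < 1469 AND disposition = 'no_answer' → -459
call_id=56: duration_s < 463 AND disposition = 'refused' → 54
call_id=57: duration_s < 3452 OR agent = 'A5' → -334
call_id=58: duration_s < 3452 OR agent = 'A5' → -525
call_id=59: duration_s < 3370 AND disposition IN ('callback', 'wrong_num') → 459
call_id=60: duration_s < 3370 AND disposition IN ('callback', 'wrong_num') → 632
call_id=61: duration_s < 3452 OR agent = 'A5' → -600

-68, -37, 470, 225, -564, -459, 54, -334, -525, 459, 632, -600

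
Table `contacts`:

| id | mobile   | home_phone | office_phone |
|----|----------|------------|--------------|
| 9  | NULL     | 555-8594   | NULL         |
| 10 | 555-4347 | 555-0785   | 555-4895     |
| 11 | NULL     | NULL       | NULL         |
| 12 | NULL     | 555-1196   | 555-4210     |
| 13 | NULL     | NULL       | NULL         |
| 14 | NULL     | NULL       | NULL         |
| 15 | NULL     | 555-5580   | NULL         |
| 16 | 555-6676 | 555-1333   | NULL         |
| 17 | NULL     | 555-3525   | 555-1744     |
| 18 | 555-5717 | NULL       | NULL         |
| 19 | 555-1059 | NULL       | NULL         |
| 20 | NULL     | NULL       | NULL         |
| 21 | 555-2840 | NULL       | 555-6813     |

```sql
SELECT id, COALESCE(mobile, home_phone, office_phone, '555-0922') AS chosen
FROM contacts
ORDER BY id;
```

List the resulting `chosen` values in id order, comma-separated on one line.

555-8594, 555-4347, 555-0922, 555-1196, 555-0922, 555-0922, 555-5580, 555-6676, 555-3525, 555-5717, 555-1059, 555-0922, 555-2840

id=9: mobile=NULL, home_phone=555-8594 → 555-8594
id=10: mobile=555-4347 → 555-4347
id=11: mobile=NULL, home_phone=NULL, office_phone=NULL, → literal 555-0922 → 555-0922
id=12: mobile=NULL, home_phone=555-1196 → 555-1196
id=13: mobile=NULL, home_phone=NULL, office_phone=NULL, → literal 555-0922 → 555-0922
id=14: mobile=NULL, home_phone=NULL, office_phone=NULL, → literal 555-0922 → 555-0922
id=15: mobile=NULL, home_phone=555-5580 → 555-5580
id=16: mobile=555-6676 → 555-6676
id=17: mobile=NULL, home_phone=555-3525 → 555-3525
id=18: mobile=555-5717 → 555-5717
id=19: mobile=555-1059 → 555-1059
id=20: mobile=NULL, home_phone=NULL, office_phone=NULL, → literal 555-0922 → 555-0922
id=21: mobile=555-2840 → 555-2840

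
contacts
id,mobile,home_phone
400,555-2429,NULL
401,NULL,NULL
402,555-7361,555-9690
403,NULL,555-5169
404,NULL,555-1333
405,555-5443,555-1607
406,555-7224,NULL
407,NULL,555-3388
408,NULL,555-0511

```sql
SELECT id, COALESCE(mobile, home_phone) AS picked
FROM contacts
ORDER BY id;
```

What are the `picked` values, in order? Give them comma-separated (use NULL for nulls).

555-2429, NULL, 555-7361, 555-5169, 555-1333, 555-5443, 555-7224, 555-3388, 555-0511

id=400: mobile=555-2429 → 555-2429
id=401: mobile=NULL, home_phone=NULL (all NULL) → NULL
id=402: mobile=555-7361 → 555-7361
id=403: mobile=NULL, home_phone=555-5169 → 555-5169
id=404: mobile=NULL, home_phone=555-1333 → 555-1333
id=405: mobile=555-5443 → 555-5443
id=406: mobile=555-7224 → 555-7224
id=407: mobile=NULL, home_phone=555-3388 → 555-3388
id=408: mobile=NULL, home_phone=555-0511 → 555-0511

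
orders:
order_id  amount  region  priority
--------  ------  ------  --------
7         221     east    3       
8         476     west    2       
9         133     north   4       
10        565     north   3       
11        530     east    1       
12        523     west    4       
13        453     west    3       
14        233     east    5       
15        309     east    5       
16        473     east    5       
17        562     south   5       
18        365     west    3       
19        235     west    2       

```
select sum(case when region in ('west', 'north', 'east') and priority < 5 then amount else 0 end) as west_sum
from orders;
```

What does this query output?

order_id=7: ✓ → 221
order_id=8: ✓ → 476
order_id=9: ✓ → 133
order_id=10: ✓ → 565
order_id=11: ✓ → 530
order_id=12: ✓ → 523
order_id=13: ✓ → 453
order_id=14: ✗
order_id=15: ✗
order_id=16: ✗
order_id=17: ✗
order_id=18: ✓ → 365
order_id=19: ✓ → 235
west_sum = 221 + 476 + 133 + 565 + 530 + 523 + 453 + 365 + 235 = 3501

3501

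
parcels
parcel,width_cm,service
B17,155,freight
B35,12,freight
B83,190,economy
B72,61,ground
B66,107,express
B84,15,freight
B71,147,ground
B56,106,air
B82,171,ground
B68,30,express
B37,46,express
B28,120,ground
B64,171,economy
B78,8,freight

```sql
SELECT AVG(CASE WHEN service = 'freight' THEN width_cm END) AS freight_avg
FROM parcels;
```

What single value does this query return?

parcel=B17: ✓ → 155
parcel=B35: ✓ → 12
parcel=B83: ✗
parcel=B72: ✗
parcel=B66: ✗
parcel=B84: ✓ → 15
parcel=B71: ✗
parcel=B56: ✗
parcel=B82: ✗
parcel=B68: ✗
parcel=B37: ✗
parcel=B28: ✗
parcel=B64: ✗
parcel=B78: ✓ → 8
freight_avg = (155 + 12 + 15 + 8) / 4 = 47.5

47.5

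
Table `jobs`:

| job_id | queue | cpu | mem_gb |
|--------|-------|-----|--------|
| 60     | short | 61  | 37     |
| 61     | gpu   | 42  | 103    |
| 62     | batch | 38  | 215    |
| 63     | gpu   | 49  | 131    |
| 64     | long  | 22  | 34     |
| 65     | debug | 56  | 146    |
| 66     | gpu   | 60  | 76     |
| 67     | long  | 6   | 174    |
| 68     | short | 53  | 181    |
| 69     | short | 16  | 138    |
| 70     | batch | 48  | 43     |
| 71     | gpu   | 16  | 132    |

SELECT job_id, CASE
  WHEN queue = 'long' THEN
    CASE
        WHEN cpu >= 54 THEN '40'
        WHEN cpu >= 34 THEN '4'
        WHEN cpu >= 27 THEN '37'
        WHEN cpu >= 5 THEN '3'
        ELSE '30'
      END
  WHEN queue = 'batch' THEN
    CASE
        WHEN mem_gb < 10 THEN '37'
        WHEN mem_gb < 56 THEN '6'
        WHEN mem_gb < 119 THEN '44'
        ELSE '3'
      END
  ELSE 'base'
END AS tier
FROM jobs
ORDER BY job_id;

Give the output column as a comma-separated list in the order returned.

job_id=60: queue='short' → outer ELSE → base
job_id=61: queue='gpu' → outer ELSE → base
job_id=62: queue='batch' → inner[ELSE] → 3
job_id=63: queue='gpu' → outer ELSE → base
job_id=64: queue='long' → inner[cpu >= 5] → 3
job_id=65: queue='debug' → outer ELSE → base
job_id=66: queue='gpu' → outer ELSE → base
job_id=67: queue='long' → inner[cpu >= 5] → 3
job_id=68: queue='short' → outer ELSE → base
job_id=69: queue='short' → outer ELSE → base
job_id=70: queue='batch' → inner[mem_gb < 56] → 6
job_id=71: queue='gpu' → outer ELSE → base

base, base, 3, base, 3, base, base, 3, base, base, 6, base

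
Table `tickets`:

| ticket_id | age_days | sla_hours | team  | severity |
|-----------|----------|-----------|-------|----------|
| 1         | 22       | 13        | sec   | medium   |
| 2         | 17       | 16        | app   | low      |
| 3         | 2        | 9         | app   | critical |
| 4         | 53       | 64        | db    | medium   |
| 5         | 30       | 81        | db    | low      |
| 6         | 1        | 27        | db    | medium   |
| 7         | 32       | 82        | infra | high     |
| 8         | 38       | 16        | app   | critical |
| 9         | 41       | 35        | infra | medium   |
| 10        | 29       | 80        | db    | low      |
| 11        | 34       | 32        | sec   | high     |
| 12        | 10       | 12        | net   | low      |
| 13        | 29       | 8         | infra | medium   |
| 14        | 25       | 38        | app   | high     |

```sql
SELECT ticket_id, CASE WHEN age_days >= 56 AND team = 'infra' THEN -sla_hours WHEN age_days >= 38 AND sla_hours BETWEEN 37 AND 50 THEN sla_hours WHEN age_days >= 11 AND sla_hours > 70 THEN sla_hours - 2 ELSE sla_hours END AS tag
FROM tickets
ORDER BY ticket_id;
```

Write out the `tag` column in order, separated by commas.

ticket_id=1: ELSE → 13
ticket_id=2: ELSE → 16
ticket_id=3: ELSE → 9
ticket_id=4: ELSE → 64
ticket_id=5: age_days >= 11 AND sla_hours > 70 → 79
ticket_id=6: ELSE → 27
ticket_id=7: age_days >= 11 AND sla_hours > 70 → 80
ticket_id=8: ELSE → 16
ticket_id=9: ELSE → 35
ticket_id=10: age_days >= 11 AND sla_hours > 70 → 78
ticket_id=11: ELSE → 32
ticket_id=12: ELSE → 12
ticket_id=13: ELSE → 8
ticket_id=14: ELSE → 38

13, 16, 9, 64, 79, 27, 80, 16, 35, 78, 32, 12, 8, 38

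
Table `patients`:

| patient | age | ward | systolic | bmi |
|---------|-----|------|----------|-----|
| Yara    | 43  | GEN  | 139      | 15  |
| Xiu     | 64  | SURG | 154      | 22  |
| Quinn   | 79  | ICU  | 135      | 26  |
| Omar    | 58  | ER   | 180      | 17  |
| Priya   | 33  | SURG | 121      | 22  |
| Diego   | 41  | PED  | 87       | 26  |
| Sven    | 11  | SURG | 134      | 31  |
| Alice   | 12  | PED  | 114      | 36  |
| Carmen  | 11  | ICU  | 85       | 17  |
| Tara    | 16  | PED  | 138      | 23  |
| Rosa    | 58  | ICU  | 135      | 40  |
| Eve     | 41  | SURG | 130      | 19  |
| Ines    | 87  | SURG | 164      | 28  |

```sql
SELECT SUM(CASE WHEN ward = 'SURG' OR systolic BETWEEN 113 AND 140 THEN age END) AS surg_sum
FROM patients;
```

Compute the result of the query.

patient=Yara: ✓ → 43
patient=Xiu: ✓ → 64
patient=Quinn: ✓ → 79
patient=Omar: ✗
patient=Priya: ✓ → 33
patient=Diego: ✗
patient=Sven: ✓ → 11
patient=Alice: ✓ → 12
patient=Carmen: ✗
patient=Tara: ✓ → 16
patient=Rosa: ✓ → 58
patient=Eve: ✓ → 41
patient=Ines: ✓ → 87
surg_sum = 43 + 64 + 79 + 33 + 11 + 12 + 16 + 58 + 41 + 87 = 444

444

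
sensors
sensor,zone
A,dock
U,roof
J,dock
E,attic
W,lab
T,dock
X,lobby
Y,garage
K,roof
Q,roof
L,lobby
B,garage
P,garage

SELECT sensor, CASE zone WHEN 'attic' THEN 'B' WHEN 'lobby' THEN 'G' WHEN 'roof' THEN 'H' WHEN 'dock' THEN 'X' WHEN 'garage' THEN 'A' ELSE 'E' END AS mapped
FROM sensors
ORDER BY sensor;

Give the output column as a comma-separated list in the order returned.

X, A, B, X, H, G, A, H, X, H, E, G, A

sensor=A: zone='dock' → X
sensor=B: zone='garage' → A
sensor=E: zone='attic' → B
sensor=J: zone='dock' → X
sensor=K: zone='roof' → H
sensor=L: zone='lobby' → G
sensor=P: zone='garage' → A
sensor=Q: zone='roof' → H
sensor=T: zone='dock' → X
sensor=U: zone='roof' → H
sensor=W: ELSE → E
sensor=X: zone='lobby' → G
sensor=Y: zone='garage' → A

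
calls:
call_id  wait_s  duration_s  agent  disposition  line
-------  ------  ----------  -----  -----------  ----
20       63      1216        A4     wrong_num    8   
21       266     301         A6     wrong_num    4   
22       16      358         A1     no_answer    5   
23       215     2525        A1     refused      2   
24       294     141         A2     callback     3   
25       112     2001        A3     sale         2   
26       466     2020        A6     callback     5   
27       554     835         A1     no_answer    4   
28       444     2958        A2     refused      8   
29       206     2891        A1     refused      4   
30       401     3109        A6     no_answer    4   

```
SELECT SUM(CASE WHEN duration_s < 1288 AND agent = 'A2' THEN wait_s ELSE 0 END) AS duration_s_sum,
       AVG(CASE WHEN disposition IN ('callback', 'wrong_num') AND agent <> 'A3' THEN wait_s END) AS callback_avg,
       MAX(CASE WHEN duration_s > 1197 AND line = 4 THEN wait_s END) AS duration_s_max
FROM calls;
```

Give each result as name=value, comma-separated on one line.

duration_s_sum=294, callback_avg=272.25, duration_s_max=401

[duration_s_sum: duration_s < 1288 AND agent = 'A2']
call_id=20: ✗
call_id=21: ✗
call_id=22: ✗
call_id=23: ✗
call_id=24: ✓ → 294
call_id=25: ✗
call_id=26: ✗
call_id=27: ✗
call_id=28: ✗
call_id=29: ✗
call_id=30: ✗
duration_s_sum = 294
—
[callback_avg: disposition IN ('callback', 'wrong_num') AND agent <> 'A3']
call_id=20: ✓ → 63
call_id=21: ✓ → 266
call_id=22: ✗
call_id=23: ✗
call_id=24: ✓ → 294
call_id=25: ✗
call_id=26: ✓ → 466
call_id=27: ✗
call_id=28: ✗
call_id=29: ✗
call_id=30: ✗
callback_avg = (63 + 266 + 294 + 466) / 4 = 272.25
—
[duration_s_max: duration_s > 1197 AND line = 4]
call_id=20: ✗
call_id=21: ✗
call_id=22: ✗
call_id=23: ✗
call_id=24: ✗
call_id=25: ✗
call_id=26: ✗
call_id=27: ✗
call_id=28: ✗
call_id=29: ✓ → 206
call_id=30: ✓ → 401
duration_s_max = MAX(206, 401) = 401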